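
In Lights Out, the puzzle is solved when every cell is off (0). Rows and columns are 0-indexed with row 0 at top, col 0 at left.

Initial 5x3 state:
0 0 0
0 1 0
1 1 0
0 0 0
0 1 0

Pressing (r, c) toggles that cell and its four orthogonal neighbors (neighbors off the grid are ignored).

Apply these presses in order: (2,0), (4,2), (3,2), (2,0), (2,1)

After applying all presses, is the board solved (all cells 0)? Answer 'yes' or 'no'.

Answer: yes

Derivation:
After press 1 at (2,0):
0 0 0
1 1 0
0 0 0
1 0 0
0 1 0

After press 2 at (4,2):
0 0 0
1 1 0
0 0 0
1 0 1
0 0 1

After press 3 at (3,2):
0 0 0
1 1 0
0 0 1
1 1 0
0 0 0

After press 4 at (2,0):
0 0 0
0 1 0
1 1 1
0 1 0
0 0 0

After press 5 at (2,1):
0 0 0
0 0 0
0 0 0
0 0 0
0 0 0

Lights still on: 0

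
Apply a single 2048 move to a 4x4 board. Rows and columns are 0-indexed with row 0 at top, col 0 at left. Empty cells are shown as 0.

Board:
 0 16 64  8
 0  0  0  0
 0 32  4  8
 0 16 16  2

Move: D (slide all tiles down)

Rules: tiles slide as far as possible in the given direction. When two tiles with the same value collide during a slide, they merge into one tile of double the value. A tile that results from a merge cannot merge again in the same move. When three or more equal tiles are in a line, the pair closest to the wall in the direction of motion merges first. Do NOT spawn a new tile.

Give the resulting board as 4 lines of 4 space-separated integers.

Answer:  0  0  0  0
 0 16 64  0
 0 32  4 16
 0 16 16  2

Derivation:
Slide down:
col 0: [0, 0, 0, 0] -> [0, 0, 0, 0]
col 1: [16, 0, 32, 16] -> [0, 16, 32, 16]
col 2: [64, 0, 4, 16] -> [0, 64, 4, 16]
col 3: [8, 0, 8, 2] -> [0, 0, 16, 2]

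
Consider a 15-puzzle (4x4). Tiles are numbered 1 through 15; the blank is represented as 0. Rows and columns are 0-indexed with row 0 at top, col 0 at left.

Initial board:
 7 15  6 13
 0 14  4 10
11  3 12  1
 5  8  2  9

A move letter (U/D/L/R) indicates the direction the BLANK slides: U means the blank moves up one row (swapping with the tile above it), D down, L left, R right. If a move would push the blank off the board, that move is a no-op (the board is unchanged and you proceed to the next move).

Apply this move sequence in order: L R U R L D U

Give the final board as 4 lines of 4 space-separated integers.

After move 1 (L):
 7 15  6 13
 0 14  4 10
11  3 12  1
 5  8  2  9

After move 2 (R):
 7 15  6 13
14  0  4 10
11  3 12  1
 5  8  2  9

After move 3 (U):
 7  0  6 13
14 15  4 10
11  3 12  1
 5  8  2  9

After move 4 (R):
 7  6  0 13
14 15  4 10
11  3 12  1
 5  8  2  9

After move 5 (L):
 7  0  6 13
14 15  4 10
11  3 12  1
 5  8  2  9

After move 6 (D):
 7 15  6 13
14  0  4 10
11  3 12  1
 5  8  2  9

After move 7 (U):
 7  0  6 13
14 15  4 10
11  3 12  1
 5  8  2  9

Answer:  7  0  6 13
14 15  4 10
11  3 12  1
 5  8  2  9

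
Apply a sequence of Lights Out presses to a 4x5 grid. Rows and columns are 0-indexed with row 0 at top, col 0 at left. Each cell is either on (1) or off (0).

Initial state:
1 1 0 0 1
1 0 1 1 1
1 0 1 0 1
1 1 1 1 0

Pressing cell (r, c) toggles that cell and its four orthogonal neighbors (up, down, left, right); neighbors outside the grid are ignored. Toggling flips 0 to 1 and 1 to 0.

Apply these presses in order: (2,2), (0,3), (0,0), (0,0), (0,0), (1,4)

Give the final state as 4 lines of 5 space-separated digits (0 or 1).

After press 1 at (2,2):
1 1 0 0 1
1 0 0 1 1
1 1 0 1 1
1 1 0 1 0

After press 2 at (0,3):
1 1 1 1 0
1 0 0 0 1
1 1 0 1 1
1 1 0 1 0

After press 3 at (0,0):
0 0 1 1 0
0 0 0 0 1
1 1 0 1 1
1 1 0 1 0

After press 4 at (0,0):
1 1 1 1 0
1 0 0 0 1
1 1 0 1 1
1 1 0 1 0

After press 5 at (0,0):
0 0 1 1 0
0 0 0 0 1
1 1 0 1 1
1 1 0 1 0

After press 6 at (1,4):
0 0 1 1 1
0 0 0 1 0
1 1 0 1 0
1 1 0 1 0

Answer: 0 0 1 1 1
0 0 0 1 0
1 1 0 1 0
1 1 0 1 0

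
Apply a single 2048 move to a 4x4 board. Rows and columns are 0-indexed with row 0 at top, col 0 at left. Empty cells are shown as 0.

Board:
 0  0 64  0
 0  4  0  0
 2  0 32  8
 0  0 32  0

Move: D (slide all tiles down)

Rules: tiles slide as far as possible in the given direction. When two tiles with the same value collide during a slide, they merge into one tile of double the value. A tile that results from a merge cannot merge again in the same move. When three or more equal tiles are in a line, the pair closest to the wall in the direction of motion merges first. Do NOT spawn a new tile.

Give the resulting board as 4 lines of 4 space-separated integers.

Slide down:
col 0: [0, 0, 2, 0] -> [0, 0, 0, 2]
col 1: [0, 4, 0, 0] -> [0, 0, 0, 4]
col 2: [64, 0, 32, 32] -> [0, 0, 64, 64]
col 3: [0, 0, 8, 0] -> [0, 0, 0, 8]

Answer:  0  0  0  0
 0  0  0  0
 0  0 64  0
 2  4 64  8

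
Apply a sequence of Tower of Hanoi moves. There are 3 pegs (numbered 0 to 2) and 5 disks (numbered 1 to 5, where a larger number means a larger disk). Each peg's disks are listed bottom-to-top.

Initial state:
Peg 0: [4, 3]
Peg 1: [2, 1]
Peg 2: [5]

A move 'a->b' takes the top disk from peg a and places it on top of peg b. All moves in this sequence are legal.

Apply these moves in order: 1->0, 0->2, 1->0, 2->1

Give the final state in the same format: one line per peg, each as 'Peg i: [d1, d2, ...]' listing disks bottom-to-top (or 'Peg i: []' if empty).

Answer: Peg 0: [4, 3, 2]
Peg 1: [1]
Peg 2: [5]

Derivation:
After move 1 (1->0):
Peg 0: [4, 3, 1]
Peg 1: [2]
Peg 2: [5]

After move 2 (0->2):
Peg 0: [4, 3]
Peg 1: [2]
Peg 2: [5, 1]

After move 3 (1->0):
Peg 0: [4, 3, 2]
Peg 1: []
Peg 2: [5, 1]

After move 4 (2->1):
Peg 0: [4, 3, 2]
Peg 1: [1]
Peg 2: [5]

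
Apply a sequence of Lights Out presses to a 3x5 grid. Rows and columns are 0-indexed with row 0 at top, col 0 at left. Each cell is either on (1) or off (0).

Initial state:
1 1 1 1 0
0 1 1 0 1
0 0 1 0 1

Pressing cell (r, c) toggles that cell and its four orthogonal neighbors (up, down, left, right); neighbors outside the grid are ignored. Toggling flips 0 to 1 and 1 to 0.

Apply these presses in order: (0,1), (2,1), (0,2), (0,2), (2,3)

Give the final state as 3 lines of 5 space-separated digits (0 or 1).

Answer: 0 0 0 1 0
0 1 1 1 1
1 1 1 1 0

Derivation:
After press 1 at (0,1):
0 0 0 1 0
0 0 1 0 1
0 0 1 0 1

After press 2 at (2,1):
0 0 0 1 0
0 1 1 0 1
1 1 0 0 1

After press 3 at (0,2):
0 1 1 0 0
0 1 0 0 1
1 1 0 0 1

After press 4 at (0,2):
0 0 0 1 0
0 1 1 0 1
1 1 0 0 1

After press 5 at (2,3):
0 0 0 1 0
0 1 1 1 1
1 1 1 1 0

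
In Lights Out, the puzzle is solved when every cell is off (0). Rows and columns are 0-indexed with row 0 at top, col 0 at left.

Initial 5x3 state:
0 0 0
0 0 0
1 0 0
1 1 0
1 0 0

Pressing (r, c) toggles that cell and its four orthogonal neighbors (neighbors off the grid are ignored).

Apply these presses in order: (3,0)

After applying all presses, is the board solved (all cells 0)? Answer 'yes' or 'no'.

After press 1 at (3,0):
0 0 0
0 0 0
0 0 0
0 0 0
0 0 0

Lights still on: 0

Answer: yes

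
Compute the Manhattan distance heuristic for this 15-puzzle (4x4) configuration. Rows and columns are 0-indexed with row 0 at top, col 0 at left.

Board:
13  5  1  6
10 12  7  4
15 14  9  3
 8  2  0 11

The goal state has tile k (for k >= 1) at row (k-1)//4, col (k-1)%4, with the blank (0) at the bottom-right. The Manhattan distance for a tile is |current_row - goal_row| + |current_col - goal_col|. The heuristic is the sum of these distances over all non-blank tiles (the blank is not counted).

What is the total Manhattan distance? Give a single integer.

Answer: 35

Derivation:
Tile 13: at (0,0), goal (3,0), distance |0-3|+|0-0| = 3
Tile 5: at (0,1), goal (1,0), distance |0-1|+|1-0| = 2
Tile 1: at (0,2), goal (0,0), distance |0-0|+|2-0| = 2
Tile 6: at (0,3), goal (1,1), distance |0-1|+|3-1| = 3
Tile 10: at (1,0), goal (2,1), distance |1-2|+|0-1| = 2
Tile 12: at (1,1), goal (2,3), distance |1-2|+|1-3| = 3
Tile 7: at (1,2), goal (1,2), distance |1-1|+|2-2| = 0
Tile 4: at (1,3), goal (0,3), distance |1-0|+|3-3| = 1
Tile 15: at (2,0), goal (3,2), distance |2-3|+|0-2| = 3
Tile 14: at (2,1), goal (3,1), distance |2-3|+|1-1| = 1
Tile 9: at (2,2), goal (2,0), distance |2-2|+|2-0| = 2
Tile 3: at (2,3), goal (0,2), distance |2-0|+|3-2| = 3
Tile 8: at (3,0), goal (1,3), distance |3-1|+|0-3| = 5
Tile 2: at (3,1), goal (0,1), distance |3-0|+|1-1| = 3
Tile 11: at (3,3), goal (2,2), distance |3-2|+|3-2| = 2
Sum: 3 + 2 + 2 + 3 + 2 + 3 + 0 + 1 + 3 + 1 + 2 + 3 + 5 + 3 + 2 = 35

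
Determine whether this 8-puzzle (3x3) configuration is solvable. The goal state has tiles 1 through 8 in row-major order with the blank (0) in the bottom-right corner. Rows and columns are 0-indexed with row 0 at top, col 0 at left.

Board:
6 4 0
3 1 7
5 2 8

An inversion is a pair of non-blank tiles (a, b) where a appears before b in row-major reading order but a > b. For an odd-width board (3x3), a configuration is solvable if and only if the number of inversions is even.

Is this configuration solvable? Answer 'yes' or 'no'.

Inversions (pairs i<j in row-major order where tile[i] > tile[j] > 0): 13
13 is odd, so the puzzle is not solvable.

Answer: no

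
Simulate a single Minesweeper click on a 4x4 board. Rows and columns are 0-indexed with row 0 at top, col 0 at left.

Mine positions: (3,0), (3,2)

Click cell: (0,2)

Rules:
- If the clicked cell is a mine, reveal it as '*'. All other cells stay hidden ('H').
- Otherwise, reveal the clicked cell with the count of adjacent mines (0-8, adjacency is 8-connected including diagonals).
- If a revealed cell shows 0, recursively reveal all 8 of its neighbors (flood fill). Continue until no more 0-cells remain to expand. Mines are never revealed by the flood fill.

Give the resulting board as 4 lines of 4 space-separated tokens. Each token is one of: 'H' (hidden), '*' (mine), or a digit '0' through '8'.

0 0 0 0
0 0 0 0
1 2 1 1
H H H H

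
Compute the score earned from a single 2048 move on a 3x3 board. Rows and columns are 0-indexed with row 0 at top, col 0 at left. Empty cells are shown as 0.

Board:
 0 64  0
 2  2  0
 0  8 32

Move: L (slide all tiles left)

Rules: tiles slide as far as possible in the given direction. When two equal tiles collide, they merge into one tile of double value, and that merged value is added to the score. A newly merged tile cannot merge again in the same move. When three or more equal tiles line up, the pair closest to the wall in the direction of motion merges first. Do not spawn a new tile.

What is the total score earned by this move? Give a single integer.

Answer: 4

Derivation:
Slide left:
row 0: [0, 64, 0] -> [64, 0, 0]  score +0 (running 0)
row 1: [2, 2, 0] -> [4, 0, 0]  score +4 (running 4)
row 2: [0, 8, 32] -> [8, 32, 0]  score +0 (running 4)
Board after move:
64  0  0
 4  0  0
 8 32  0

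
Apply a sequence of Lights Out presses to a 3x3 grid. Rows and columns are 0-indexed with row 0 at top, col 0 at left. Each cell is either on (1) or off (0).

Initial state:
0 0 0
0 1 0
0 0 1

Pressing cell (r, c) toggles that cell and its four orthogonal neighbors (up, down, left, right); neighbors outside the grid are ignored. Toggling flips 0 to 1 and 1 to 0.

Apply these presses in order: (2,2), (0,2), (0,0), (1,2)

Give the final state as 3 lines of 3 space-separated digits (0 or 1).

Answer: 1 0 0
1 0 1
0 1 1

Derivation:
After press 1 at (2,2):
0 0 0
0 1 1
0 1 0

After press 2 at (0,2):
0 1 1
0 1 0
0 1 0

After press 3 at (0,0):
1 0 1
1 1 0
0 1 0

After press 4 at (1,2):
1 0 0
1 0 1
0 1 1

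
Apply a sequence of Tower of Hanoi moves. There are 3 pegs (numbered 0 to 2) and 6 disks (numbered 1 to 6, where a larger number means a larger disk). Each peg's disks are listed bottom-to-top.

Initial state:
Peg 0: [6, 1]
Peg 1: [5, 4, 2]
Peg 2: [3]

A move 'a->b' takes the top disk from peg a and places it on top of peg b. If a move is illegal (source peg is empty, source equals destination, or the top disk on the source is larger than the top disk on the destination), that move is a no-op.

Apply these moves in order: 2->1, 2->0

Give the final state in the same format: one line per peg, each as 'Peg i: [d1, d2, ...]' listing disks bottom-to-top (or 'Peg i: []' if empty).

Answer: Peg 0: [6, 1]
Peg 1: [5, 4, 2]
Peg 2: [3]

Derivation:
After move 1 (2->1):
Peg 0: [6, 1]
Peg 1: [5, 4, 2]
Peg 2: [3]

After move 2 (2->0):
Peg 0: [6, 1]
Peg 1: [5, 4, 2]
Peg 2: [3]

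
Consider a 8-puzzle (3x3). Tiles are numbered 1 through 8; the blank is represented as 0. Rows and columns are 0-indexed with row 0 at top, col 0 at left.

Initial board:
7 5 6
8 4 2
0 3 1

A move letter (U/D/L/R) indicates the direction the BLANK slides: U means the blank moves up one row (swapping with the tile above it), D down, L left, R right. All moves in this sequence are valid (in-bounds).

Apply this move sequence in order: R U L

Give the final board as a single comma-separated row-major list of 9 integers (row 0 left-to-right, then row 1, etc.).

Answer: 7, 5, 6, 0, 8, 2, 3, 4, 1

Derivation:
After move 1 (R):
7 5 6
8 4 2
3 0 1

After move 2 (U):
7 5 6
8 0 2
3 4 1

After move 3 (L):
7 5 6
0 8 2
3 4 1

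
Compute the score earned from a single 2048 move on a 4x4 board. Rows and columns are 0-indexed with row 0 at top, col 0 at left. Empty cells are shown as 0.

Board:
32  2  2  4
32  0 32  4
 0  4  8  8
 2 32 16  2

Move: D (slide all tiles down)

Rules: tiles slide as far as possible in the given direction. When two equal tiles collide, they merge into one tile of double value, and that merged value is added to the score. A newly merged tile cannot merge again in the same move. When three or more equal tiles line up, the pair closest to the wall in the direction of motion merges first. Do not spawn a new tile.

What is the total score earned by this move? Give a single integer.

Slide down:
col 0: [32, 32, 0, 2] -> [0, 0, 64, 2]  score +64 (running 64)
col 1: [2, 0, 4, 32] -> [0, 2, 4, 32]  score +0 (running 64)
col 2: [2, 32, 8, 16] -> [2, 32, 8, 16]  score +0 (running 64)
col 3: [4, 4, 8, 2] -> [0, 8, 8, 2]  score +8 (running 72)
Board after move:
 0  0  2  0
 0  2 32  8
64  4  8  8
 2 32 16  2

Answer: 72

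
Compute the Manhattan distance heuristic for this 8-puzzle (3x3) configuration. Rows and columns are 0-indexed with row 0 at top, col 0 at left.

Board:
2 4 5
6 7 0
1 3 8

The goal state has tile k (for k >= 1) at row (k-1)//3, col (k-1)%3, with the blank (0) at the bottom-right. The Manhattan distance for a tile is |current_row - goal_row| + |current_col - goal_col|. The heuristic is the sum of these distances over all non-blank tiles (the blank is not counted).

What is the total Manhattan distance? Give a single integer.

Answer: 15

Derivation:
Tile 2: (0,0)->(0,1) = 1
Tile 4: (0,1)->(1,0) = 2
Tile 5: (0,2)->(1,1) = 2
Tile 6: (1,0)->(1,2) = 2
Tile 7: (1,1)->(2,0) = 2
Tile 1: (2,0)->(0,0) = 2
Tile 3: (2,1)->(0,2) = 3
Tile 8: (2,2)->(2,1) = 1
Sum: 1 + 2 + 2 + 2 + 2 + 2 + 3 + 1 = 15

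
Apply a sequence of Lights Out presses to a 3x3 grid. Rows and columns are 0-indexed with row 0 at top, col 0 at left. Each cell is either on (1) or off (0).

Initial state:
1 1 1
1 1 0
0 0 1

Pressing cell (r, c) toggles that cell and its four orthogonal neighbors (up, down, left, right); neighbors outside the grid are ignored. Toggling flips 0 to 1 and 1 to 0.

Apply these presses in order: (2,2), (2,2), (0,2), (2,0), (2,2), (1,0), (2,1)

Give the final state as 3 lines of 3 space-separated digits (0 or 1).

After press 1 at (2,2):
1 1 1
1 1 1
0 1 0

After press 2 at (2,2):
1 1 1
1 1 0
0 0 1

After press 3 at (0,2):
1 0 0
1 1 1
0 0 1

After press 4 at (2,0):
1 0 0
0 1 1
1 1 1

After press 5 at (2,2):
1 0 0
0 1 0
1 0 0

After press 6 at (1,0):
0 0 0
1 0 0
0 0 0

After press 7 at (2,1):
0 0 0
1 1 0
1 1 1

Answer: 0 0 0
1 1 0
1 1 1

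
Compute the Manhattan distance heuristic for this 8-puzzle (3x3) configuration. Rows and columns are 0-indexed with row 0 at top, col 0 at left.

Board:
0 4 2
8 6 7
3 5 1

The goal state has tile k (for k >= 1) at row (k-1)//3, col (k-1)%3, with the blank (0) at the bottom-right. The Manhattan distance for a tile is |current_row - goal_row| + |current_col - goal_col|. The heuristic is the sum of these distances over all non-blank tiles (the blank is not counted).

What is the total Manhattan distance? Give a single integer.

Tile 4: (0,1)->(1,0) = 2
Tile 2: (0,2)->(0,1) = 1
Tile 8: (1,0)->(2,1) = 2
Tile 6: (1,1)->(1,2) = 1
Tile 7: (1,2)->(2,0) = 3
Tile 3: (2,0)->(0,2) = 4
Tile 5: (2,1)->(1,1) = 1
Tile 1: (2,2)->(0,0) = 4
Sum: 2 + 1 + 2 + 1 + 3 + 4 + 1 + 4 = 18

Answer: 18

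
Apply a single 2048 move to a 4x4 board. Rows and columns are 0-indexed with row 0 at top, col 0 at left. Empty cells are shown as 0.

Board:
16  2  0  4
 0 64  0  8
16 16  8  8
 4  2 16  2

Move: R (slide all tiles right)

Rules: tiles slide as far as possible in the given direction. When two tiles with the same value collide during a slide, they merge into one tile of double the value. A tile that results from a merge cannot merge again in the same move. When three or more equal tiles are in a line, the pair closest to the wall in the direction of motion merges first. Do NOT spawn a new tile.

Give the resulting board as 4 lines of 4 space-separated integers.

Answer:  0 16  2  4
 0  0 64  8
 0  0 32 16
 4  2 16  2

Derivation:
Slide right:
row 0: [16, 2, 0, 4] -> [0, 16, 2, 4]
row 1: [0, 64, 0, 8] -> [0, 0, 64, 8]
row 2: [16, 16, 8, 8] -> [0, 0, 32, 16]
row 3: [4, 2, 16, 2] -> [4, 2, 16, 2]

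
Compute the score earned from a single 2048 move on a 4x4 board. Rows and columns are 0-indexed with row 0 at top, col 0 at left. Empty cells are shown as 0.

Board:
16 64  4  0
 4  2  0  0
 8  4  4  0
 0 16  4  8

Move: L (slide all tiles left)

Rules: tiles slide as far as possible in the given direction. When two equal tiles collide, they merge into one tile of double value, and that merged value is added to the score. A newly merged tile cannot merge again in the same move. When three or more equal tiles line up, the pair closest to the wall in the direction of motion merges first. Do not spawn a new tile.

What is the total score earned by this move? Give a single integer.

Answer: 8

Derivation:
Slide left:
row 0: [16, 64, 4, 0] -> [16, 64, 4, 0]  score +0 (running 0)
row 1: [4, 2, 0, 0] -> [4, 2, 0, 0]  score +0 (running 0)
row 2: [8, 4, 4, 0] -> [8, 8, 0, 0]  score +8 (running 8)
row 3: [0, 16, 4, 8] -> [16, 4, 8, 0]  score +0 (running 8)
Board after move:
16 64  4  0
 4  2  0  0
 8  8  0  0
16  4  8  0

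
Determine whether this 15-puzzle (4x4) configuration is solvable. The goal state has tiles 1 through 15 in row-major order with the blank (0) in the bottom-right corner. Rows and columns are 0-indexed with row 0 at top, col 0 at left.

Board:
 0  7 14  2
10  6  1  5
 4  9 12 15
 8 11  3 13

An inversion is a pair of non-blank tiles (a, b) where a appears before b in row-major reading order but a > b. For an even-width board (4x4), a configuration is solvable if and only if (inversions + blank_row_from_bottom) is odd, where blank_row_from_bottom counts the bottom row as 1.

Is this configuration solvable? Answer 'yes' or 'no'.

Answer: no

Derivation:
Inversions: 44
Blank is in row 0 (0-indexed from top), which is row 4 counting from the bottom (bottom = 1).
44 + 4 = 48, which is even, so the puzzle is not solvable.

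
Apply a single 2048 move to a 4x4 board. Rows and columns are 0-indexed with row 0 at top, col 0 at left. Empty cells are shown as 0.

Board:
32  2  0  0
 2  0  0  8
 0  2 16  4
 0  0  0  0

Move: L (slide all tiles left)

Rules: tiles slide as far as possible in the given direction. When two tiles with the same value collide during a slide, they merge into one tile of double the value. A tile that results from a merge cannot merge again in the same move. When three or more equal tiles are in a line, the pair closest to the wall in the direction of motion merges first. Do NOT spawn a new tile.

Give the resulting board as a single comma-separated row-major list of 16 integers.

Slide left:
row 0: [32, 2, 0, 0] -> [32, 2, 0, 0]
row 1: [2, 0, 0, 8] -> [2, 8, 0, 0]
row 2: [0, 2, 16, 4] -> [2, 16, 4, 0]
row 3: [0, 0, 0, 0] -> [0, 0, 0, 0]

Answer: 32, 2, 0, 0, 2, 8, 0, 0, 2, 16, 4, 0, 0, 0, 0, 0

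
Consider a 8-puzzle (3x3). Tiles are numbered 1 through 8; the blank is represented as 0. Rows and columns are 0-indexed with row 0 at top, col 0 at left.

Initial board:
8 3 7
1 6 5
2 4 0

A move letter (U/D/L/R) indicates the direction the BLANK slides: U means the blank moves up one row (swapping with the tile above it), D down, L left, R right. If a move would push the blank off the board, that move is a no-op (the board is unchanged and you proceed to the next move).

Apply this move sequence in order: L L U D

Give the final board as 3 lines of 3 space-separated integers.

After move 1 (L):
8 3 7
1 6 5
2 0 4

After move 2 (L):
8 3 7
1 6 5
0 2 4

After move 3 (U):
8 3 7
0 6 5
1 2 4

After move 4 (D):
8 3 7
1 6 5
0 2 4

Answer: 8 3 7
1 6 5
0 2 4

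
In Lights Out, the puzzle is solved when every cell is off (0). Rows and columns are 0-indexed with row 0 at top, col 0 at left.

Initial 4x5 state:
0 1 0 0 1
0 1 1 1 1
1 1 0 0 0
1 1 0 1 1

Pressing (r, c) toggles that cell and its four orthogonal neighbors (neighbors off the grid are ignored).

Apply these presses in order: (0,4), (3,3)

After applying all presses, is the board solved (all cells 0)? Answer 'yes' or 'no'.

Answer: no

Derivation:
After press 1 at (0,4):
0 1 0 1 0
0 1 1 1 0
1 1 0 0 0
1 1 0 1 1

After press 2 at (3,3):
0 1 0 1 0
0 1 1 1 0
1 1 0 1 0
1 1 1 0 0

Lights still on: 11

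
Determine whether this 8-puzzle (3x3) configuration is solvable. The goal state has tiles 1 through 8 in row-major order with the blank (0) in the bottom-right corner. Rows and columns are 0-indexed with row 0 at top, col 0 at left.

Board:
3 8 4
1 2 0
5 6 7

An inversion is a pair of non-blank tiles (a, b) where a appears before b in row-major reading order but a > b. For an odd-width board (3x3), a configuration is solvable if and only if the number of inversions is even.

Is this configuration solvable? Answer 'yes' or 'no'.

Answer: yes

Derivation:
Inversions (pairs i<j in row-major order where tile[i] > tile[j] > 0): 10
10 is even, so the puzzle is solvable.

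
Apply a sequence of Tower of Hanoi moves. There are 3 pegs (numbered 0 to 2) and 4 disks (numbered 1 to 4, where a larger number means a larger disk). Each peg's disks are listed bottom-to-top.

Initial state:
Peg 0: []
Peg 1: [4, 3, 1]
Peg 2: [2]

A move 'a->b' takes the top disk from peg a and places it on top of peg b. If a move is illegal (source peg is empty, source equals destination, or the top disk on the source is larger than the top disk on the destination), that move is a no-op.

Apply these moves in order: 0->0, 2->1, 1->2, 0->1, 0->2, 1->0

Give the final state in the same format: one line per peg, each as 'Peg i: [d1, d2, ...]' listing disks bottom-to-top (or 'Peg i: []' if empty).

After move 1 (0->0):
Peg 0: []
Peg 1: [4, 3, 1]
Peg 2: [2]

After move 2 (2->1):
Peg 0: []
Peg 1: [4, 3, 1]
Peg 2: [2]

After move 3 (1->2):
Peg 0: []
Peg 1: [4, 3]
Peg 2: [2, 1]

After move 4 (0->1):
Peg 0: []
Peg 1: [4, 3]
Peg 2: [2, 1]

After move 5 (0->2):
Peg 0: []
Peg 1: [4, 3]
Peg 2: [2, 1]

After move 6 (1->0):
Peg 0: [3]
Peg 1: [4]
Peg 2: [2, 1]

Answer: Peg 0: [3]
Peg 1: [4]
Peg 2: [2, 1]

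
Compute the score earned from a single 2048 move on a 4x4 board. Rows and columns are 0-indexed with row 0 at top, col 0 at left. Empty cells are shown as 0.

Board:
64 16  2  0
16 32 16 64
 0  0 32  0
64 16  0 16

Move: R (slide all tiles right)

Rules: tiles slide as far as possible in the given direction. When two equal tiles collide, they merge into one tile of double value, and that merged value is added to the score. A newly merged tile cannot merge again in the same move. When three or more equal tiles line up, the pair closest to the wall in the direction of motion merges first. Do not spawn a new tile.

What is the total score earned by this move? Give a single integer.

Answer: 32

Derivation:
Slide right:
row 0: [64, 16, 2, 0] -> [0, 64, 16, 2]  score +0 (running 0)
row 1: [16, 32, 16, 64] -> [16, 32, 16, 64]  score +0 (running 0)
row 2: [0, 0, 32, 0] -> [0, 0, 0, 32]  score +0 (running 0)
row 3: [64, 16, 0, 16] -> [0, 0, 64, 32]  score +32 (running 32)
Board after move:
 0 64 16  2
16 32 16 64
 0  0  0 32
 0  0 64 32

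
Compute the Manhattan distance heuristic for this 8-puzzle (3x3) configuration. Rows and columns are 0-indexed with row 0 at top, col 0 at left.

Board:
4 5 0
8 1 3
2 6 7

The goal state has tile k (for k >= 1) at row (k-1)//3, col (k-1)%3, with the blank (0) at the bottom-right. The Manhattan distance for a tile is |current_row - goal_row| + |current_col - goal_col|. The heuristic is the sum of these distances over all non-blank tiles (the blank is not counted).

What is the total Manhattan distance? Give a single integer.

Tile 4: at (0,0), goal (1,0), distance |0-1|+|0-0| = 1
Tile 5: at (0,1), goal (1,1), distance |0-1|+|1-1| = 1
Tile 8: at (1,0), goal (2,1), distance |1-2|+|0-1| = 2
Tile 1: at (1,1), goal (0,0), distance |1-0|+|1-0| = 2
Tile 3: at (1,2), goal (0,2), distance |1-0|+|2-2| = 1
Tile 2: at (2,0), goal (0,1), distance |2-0|+|0-1| = 3
Tile 6: at (2,1), goal (1,2), distance |2-1|+|1-2| = 2
Tile 7: at (2,2), goal (2,0), distance |2-2|+|2-0| = 2
Sum: 1 + 1 + 2 + 2 + 1 + 3 + 2 + 2 = 14

Answer: 14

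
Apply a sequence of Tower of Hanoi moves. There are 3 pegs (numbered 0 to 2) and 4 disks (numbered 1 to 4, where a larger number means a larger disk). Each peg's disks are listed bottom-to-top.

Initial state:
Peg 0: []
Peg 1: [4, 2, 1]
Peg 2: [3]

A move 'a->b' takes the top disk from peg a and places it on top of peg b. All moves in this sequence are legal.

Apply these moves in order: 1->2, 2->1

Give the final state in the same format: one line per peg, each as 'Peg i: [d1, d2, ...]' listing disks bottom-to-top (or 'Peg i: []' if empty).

Answer: Peg 0: []
Peg 1: [4, 2, 1]
Peg 2: [3]

Derivation:
After move 1 (1->2):
Peg 0: []
Peg 1: [4, 2]
Peg 2: [3, 1]

After move 2 (2->1):
Peg 0: []
Peg 1: [4, 2, 1]
Peg 2: [3]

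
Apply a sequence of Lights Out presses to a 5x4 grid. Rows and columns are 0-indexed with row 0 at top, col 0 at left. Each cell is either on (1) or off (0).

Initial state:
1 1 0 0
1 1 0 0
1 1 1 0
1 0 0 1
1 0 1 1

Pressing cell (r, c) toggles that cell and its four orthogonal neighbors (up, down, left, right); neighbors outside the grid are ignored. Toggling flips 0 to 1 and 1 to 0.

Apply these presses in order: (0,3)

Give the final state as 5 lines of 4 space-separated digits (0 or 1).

Answer: 1 1 1 1
1 1 0 1
1 1 1 0
1 0 0 1
1 0 1 1

Derivation:
After press 1 at (0,3):
1 1 1 1
1 1 0 1
1 1 1 0
1 0 0 1
1 0 1 1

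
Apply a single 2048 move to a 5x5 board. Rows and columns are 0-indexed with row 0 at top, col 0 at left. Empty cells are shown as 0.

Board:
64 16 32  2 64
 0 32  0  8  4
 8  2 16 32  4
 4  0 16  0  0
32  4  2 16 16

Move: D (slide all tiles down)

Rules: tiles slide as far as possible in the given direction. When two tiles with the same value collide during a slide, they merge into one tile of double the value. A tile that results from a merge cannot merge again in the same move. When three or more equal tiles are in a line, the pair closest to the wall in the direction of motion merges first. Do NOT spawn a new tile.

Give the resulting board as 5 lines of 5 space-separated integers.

Slide down:
col 0: [64, 0, 8, 4, 32] -> [0, 64, 8, 4, 32]
col 1: [16, 32, 2, 0, 4] -> [0, 16, 32, 2, 4]
col 2: [32, 0, 16, 16, 2] -> [0, 0, 32, 32, 2]
col 3: [2, 8, 32, 0, 16] -> [0, 2, 8, 32, 16]
col 4: [64, 4, 4, 0, 16] -> [0, 0, 64, 8, 16]

Answer:  0  0  0  0  0
64 16  0  2  0
 8 32 32  8 64
 4  2 32 32  8
32  4  2 16 16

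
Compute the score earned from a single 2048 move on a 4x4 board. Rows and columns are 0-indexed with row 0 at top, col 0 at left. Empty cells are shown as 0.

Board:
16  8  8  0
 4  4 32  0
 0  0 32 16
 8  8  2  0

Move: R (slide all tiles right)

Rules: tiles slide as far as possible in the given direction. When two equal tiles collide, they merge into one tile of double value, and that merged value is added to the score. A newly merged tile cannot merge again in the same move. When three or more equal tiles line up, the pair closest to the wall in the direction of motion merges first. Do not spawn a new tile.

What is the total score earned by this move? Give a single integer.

Slide right:
row 0: [16, 8, 8, 0] -> [0, 0, 16, 16]  score +16 (running 16)
row 1: [4, 4, 32, 0] -> [0, 0, 8, 32]  score +8 (running 24)
row 2: [0, 0, 32, 16] -> [0, 0, 32, 16]  score +0 (running 24)
row 3: [8, 8, 2, 0] -> [0, 0, 16, 2]  score +16 (running 40)
Board after move:
 0  0 16 16
 0  0  8 32
 0  0 32 16
 0  0 16  2

Answer: 40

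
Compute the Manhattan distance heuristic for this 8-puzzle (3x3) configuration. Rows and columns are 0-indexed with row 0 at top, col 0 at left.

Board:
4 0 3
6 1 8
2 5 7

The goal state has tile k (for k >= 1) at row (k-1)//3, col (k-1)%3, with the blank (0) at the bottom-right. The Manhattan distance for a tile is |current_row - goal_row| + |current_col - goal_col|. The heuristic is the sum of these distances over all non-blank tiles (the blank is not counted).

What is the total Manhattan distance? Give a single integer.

Answer: 13

Derivation:
Tile 4: (0,0)->(1,0) = 1
Tile 3: (0,2)->(0,2) = 0
Tile 6: (1,0)->(1,2) = 2
Tile 1: (1,1)->(0,0) = 2
Tile 8: (1,2)->(2,1) = 2
Tile 2: (2,0)->(0,1) = 3
Tile 5: (2,1)->(1,1) = 1
Tile 7: (2,2)->(2,0) = 2
Sum: 1 + 0 + 2 + 2 + 2 + 3 + 1 + 2 = 13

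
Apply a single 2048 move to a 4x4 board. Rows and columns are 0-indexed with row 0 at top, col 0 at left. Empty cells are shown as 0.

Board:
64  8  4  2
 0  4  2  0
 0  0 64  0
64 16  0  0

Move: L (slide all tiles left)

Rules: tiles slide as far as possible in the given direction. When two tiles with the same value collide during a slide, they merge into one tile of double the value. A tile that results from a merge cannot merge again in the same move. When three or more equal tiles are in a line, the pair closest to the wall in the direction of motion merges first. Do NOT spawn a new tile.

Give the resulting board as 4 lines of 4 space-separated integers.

Answer: 64  8  4  2
 4  2  0  0
64  0  0  0
64 16  0  0

Derivation:
Slide left:
row 0: [64, 8, 4, 2] -> [64, 8, 4, 2]
row 1: [0, 4, 2, 0] -> [4, 2, 0, 0]
row 2: [0, 0, 64, 0] -> [64, 0, 0, 0]
row 3: [64, 16, 0, 0] -> [64, 16, 0, 0]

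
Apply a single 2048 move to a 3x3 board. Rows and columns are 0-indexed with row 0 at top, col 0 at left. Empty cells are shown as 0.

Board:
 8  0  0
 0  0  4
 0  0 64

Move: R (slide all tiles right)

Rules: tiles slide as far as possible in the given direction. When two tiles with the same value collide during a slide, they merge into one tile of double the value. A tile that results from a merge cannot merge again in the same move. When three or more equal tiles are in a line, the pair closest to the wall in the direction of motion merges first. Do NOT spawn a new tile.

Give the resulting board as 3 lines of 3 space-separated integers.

Answer:  0  0  8
 0  0  4
 0  0 64

Derivation:
Slide right:
row 0: [8, 0, 0] -> [0, 0, 8]
row 1: [0, 0, 4] -> [0, 0, 4]
row 2: [0, 0, 64] -> [0, 0, 64]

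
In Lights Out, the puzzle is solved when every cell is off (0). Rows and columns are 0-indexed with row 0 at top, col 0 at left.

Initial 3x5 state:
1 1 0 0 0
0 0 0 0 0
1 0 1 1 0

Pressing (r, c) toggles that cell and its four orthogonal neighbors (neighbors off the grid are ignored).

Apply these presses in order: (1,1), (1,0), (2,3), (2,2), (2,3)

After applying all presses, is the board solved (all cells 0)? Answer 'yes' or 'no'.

Answer: yes

Derivation:
After press 1 at (1,1):
1 0 0 0 0
1 1 1 0 0
1 1 1 1 0

After press 2 at (1,0):
0 0 0 0 0
0 0 1 0 0
0 1 1 1 0

After press 3 at (2,3):
0 0 0 0 0
0 0 1 1 0
0 1 0 0 1

After press 4 at (2,2):
0 0 0 0 0
0 0 0 1 0
0 0 1 1 1

After press 5 at (2,3):
0 0 0 0 0
0 0 0 0 0
0 0 0 0 0

Lights still on: 0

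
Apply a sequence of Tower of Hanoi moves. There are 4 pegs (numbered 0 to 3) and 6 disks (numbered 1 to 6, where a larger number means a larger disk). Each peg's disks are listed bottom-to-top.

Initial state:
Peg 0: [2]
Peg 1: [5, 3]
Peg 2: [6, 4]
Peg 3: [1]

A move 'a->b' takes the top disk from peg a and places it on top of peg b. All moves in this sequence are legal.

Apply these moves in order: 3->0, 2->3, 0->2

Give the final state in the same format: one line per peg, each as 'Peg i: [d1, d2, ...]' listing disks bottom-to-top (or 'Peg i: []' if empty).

After move 1 (3->0):
Peg 0: [2, 1]
Peg 1: [5, 3]
Peg 2: [6, 4]
Peg 3: []

After move 2 (2->3):
Peg 0: [2, 1]
Peg 1: [5, 3]
Peg 2: [6]
Peg 3: [4]

After move 3 (0->2):
Peg 0: [2]
Peg 1: [5, 3]
Peg 2: [6, 1]
Peg 3: [4]

Answer: Peg 0: [2]
Peg 1: [5, 3]
Peg 2: [6, 1]
Peg 3: [4]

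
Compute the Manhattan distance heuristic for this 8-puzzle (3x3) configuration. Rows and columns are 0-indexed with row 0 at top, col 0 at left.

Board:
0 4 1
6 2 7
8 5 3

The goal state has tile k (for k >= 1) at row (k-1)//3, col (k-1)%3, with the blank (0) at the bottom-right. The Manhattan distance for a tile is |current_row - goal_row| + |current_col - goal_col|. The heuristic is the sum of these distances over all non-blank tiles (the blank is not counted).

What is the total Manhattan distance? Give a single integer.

Tile 4: at (0,1), goal (1,0), distance |0-1|+|1-0| = 2
Tile 1: at (0,2), goal (0,0), distance |0-0|+|2-0| = 2
Tile 6: at (1,0), goal (1,2), distance |1-1|+|0-2| = 2
Tile 2: at (1,1), goal (0,1), distance |1-0|+|1-1| = 1
Tile 7: at (1,2), goal (2,0), distance |1-2|+|2-0| = 3
Tile 8: at (2,0), goal (2,1), distance |2-2|+|0-1| = 1
Tile 5: at (2,1), goal (1,1), distance |2-1|+|1-1| = 1
Tile 3: at (2,2), goal (0,2), distance |2-0|+|2-2| = 2
Sum: 2 + 2 + 2 + 1 + 3 + 1 + 1 + 2 = 14

Answer: 14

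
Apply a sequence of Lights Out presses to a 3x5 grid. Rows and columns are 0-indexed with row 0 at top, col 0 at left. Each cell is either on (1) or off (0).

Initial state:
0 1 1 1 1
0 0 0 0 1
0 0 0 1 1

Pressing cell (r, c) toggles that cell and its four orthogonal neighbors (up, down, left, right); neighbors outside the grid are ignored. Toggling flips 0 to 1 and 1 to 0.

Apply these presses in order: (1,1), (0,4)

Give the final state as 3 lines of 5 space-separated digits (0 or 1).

Answer: 0 0 1 0 0
1 1 1 0 0
0 1 0 1 1

Derivation:
After press 1 at (1,1):
0 0 1 1 1
1 1 1 0 1
0 1 0 1 1

After press 2 at (0,4):
0 0 1 0 0
1 1 1 0 0
0 1 0 1 1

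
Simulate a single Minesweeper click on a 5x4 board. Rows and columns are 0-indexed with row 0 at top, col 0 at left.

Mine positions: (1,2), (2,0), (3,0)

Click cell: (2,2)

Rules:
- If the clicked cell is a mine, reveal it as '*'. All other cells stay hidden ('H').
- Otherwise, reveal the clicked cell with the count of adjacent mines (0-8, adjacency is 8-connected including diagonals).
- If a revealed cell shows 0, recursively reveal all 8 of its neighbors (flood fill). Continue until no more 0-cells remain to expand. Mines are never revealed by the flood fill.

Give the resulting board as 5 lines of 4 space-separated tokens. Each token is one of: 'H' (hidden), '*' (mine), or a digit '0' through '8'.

H H H H
H H H H
H H 1 H
H H H H
H H H H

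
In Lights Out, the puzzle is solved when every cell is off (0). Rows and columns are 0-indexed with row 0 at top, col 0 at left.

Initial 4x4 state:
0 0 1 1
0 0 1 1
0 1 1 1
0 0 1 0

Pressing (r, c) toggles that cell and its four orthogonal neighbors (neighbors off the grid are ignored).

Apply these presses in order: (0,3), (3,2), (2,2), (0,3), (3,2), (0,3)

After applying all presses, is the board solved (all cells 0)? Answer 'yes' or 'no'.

After press 1 at (0,3):
0 0 0 0
0 0 1 0
0 1 1 1
0 0 1 0

After press 2 at (3,2):
0 0 0 0
0 0 1 0
0 1 0 1
0 1 0 1

After press 3 at (2,2):
0 0 0 0
0 0 0 0
0 0 1 0
0 1 1 1

After press 4 at (0,3):
0 0 1 1
0 0 0 1
0 0 1 0
0 1 1 1

After press 5 at (3,2):
0 0 1 1
0 0 0 1
0 0 0 0
0 0 0 0

After press 6 at (0,3):
0 0 0 0
0 0 0 0
0 0 0 0
0 0 0 0

Lights still on: 0

Answer: yes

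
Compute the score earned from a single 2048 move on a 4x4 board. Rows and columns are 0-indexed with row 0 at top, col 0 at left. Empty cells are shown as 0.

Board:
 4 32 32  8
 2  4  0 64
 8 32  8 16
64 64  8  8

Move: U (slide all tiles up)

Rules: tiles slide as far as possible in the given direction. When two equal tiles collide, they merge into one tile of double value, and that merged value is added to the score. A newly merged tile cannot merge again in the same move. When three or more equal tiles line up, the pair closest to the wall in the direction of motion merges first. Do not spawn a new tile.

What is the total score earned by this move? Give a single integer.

Answer: 16

Derivation:
Slide up:
col 0: [4, 2, 8, 64] -> [4, 2, 8, 64]  score +0 (running 0)
col 1: [32, 4, 32, 64] -> [32, 4, 32, 64]  score +0 (running 0)
col 2: [32, 0, 8, 8] -> [32, 16, 0, 0]  score +16 (running 16)
col 3: [8, 64, 16, 8] -> [8, 64, 16, 8]  score +0 (running 16)
Board after move:
 4 32 32  8
 2  4 16 64
 8 32  0 16
64 64  0  8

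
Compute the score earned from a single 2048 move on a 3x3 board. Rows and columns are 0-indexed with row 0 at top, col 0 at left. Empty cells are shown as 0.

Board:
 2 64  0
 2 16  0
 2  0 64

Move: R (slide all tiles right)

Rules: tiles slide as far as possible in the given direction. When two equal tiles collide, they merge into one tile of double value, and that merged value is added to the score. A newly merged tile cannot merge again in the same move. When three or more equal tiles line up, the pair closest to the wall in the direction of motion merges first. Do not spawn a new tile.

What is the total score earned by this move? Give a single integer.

Answer: 0

Derivation:
Slide right:
row 0: [2, 64, 0] -> [0, 2, 64]  score +0 (running 0)
row 1: [2, 16, 0] -> [0, 2, 16]  score +0 (running 0)
row 2: [2, 0, 64] -> [0, 2, 64]  score +0 (running 0)
Board after move:
 0  2 64
 0  2 16
 0  2 64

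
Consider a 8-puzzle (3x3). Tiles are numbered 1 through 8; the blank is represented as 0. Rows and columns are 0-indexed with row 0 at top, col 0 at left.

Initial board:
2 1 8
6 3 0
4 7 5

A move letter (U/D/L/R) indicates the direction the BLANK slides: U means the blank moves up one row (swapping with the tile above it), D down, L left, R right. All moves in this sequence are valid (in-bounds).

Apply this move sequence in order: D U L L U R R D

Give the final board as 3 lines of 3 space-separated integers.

Answer: 1 8 3
2 6 0
4 7 5

Derivation:
After move 1 (D):
2 1 8
6 3 5
4 7 0

After move 2 (U):
2 1 8
6 3 0
4 7 5

After move 3 (L):
2 1 8
6 0 3
4 7 5

After move 4 (L):
2 1 8
0 6 3
4 7 5

After move 5 (U):
0 1 8
2 6 3
4 7 5

After move 6 (R):
1 0 8
2 6 3
4 7 5

After move 7 (R):
1 8 0
2 6 3
4 7 5

After move 8 (D):
1 8 3
2 6 0
4 7 5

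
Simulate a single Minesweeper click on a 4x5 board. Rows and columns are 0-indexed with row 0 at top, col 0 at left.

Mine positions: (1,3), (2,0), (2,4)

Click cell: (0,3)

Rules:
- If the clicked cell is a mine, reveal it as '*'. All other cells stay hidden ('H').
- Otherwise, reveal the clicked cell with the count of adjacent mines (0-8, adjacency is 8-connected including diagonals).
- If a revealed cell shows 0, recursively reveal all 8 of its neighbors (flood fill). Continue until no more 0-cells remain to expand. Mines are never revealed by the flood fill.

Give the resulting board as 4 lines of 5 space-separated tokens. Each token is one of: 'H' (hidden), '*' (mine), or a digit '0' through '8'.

H H H 1 H
H H H H H
H H H H H
H H H H H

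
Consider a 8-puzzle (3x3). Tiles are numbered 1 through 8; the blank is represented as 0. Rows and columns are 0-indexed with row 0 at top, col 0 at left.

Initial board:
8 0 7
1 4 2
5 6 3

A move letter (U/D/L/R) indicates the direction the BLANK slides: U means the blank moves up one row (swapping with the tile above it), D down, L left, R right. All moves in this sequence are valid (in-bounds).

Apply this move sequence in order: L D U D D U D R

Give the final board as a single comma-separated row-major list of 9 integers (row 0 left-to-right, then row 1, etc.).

After move 1 (L):
0 8 7
1 4 2
5 6 3

After move 2 (D):
1 8 7
0 4 2
5 6 3

After move 3 (U):
0 8 7
1 4 2
5 6 3

After move 4 (D):
1 8 7
0 4 2
5 6 3

After move 5 (D):
1 8 7
5 4 2
0 6 3

After move 6 (U):
1 8 7
0 4 2
5 6 3

After move 7 (D):
1 8 7
5 4 2
0 6 3

After move 8 (R):
1 8 7
5 4 2
6 0 3

Answer: 1, 8, 7, 5, 4, 2, 6, 0, 3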